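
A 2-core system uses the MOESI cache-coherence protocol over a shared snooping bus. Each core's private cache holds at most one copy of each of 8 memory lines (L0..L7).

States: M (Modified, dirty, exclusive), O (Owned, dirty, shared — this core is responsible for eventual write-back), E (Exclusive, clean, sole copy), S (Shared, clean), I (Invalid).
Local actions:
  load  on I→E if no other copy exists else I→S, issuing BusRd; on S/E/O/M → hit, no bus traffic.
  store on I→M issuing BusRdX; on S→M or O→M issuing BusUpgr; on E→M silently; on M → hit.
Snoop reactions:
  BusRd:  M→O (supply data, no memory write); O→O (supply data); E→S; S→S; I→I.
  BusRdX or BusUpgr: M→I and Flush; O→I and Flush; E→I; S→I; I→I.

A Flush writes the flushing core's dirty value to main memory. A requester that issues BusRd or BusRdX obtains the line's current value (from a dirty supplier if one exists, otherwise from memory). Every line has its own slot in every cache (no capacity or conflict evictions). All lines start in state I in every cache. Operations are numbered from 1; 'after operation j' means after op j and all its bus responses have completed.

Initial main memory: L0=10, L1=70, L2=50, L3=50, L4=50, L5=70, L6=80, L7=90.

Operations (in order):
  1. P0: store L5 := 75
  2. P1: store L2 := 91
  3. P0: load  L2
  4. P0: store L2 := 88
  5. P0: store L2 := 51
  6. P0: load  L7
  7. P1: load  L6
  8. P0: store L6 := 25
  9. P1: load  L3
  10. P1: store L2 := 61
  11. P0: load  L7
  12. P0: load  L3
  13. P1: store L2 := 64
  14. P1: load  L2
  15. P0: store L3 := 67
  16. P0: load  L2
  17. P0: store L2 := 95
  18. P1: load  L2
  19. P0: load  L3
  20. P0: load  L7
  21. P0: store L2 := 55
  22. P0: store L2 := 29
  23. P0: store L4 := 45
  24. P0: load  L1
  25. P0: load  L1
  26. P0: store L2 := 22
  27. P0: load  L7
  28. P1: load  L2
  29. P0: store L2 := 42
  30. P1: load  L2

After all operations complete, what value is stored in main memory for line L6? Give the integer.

[1] P0: store L5 := 75 | P0:M(75), P1:I | bus: BusRdX
[2] P1: store L2 := 91 | P0:I, P1:M(91) | bus: BusRdX
[3] P0: load  L2 | P0:S(91), P1:O(91) | bus: BusRd
[4] P0: store L2 := 88 | P0:M(88), P1:I | bus: BusUpgr,Flush
[5] P0: store L2 := 51 | P0:M(51), P1:I | bus: none
[6] P0: load  L7 | P0:E(90), P1:I | bus: BusRd
[7] P1: load  L6 | P0:I, P1:E(80) | bus: BusRd
[8] P0: store L6 := 25 | P0:M(25), P1:I | bus: BusRdX
[9] P1: load  L3 | P0:I, P1:E(50) | bus: BusRd
[10] P1: store L2 := 61 | P0:I, P1:M(61) | bus: BusRdX,Flush
[11] P0: load  L7 | P0:E(90), P1:I | bus: none
[12] P0: load  L3 | P0:S(50), P1:S(50) | bus: BusRd
[13] P1: store L2 := 64 | P0:I, P1:M(64) | bus: none
[14] P1: load  L2 | P0:I, P1:M(64) | bus: none
[15] P0: store L3 := 67 | P0:M(67), P1:I | bus: BusUpgr
[16] P0: load  L2 | P0:S(64), P1:O(64) | bus: BusRd
[17] P0: store L2 := 95 | P0:M(95), P1:I | bus: BusUpgr,Flush
[18] P1: load  L2 | P0:O(95), P1:S(95) | bus: BusRd
[19] P0: load  L3 | P0:M(67), P1:I | bus: none
[20] P0: load  L7 | P0:E(90), P1:I | bus: none
[21] P0: store L2 := 55 | P0:M(55), P1:I | bus: BusUpgr
[22] P0: store L2 := 29 | P0:M(29), P1:I | bus: none
[23] P0: store L4 := 45 | P0:M(45), P1:I | bus: BusRdX
[24] P0: load  L1 | P0:E(70), P1:I | bus: BusRd
[25] P0: load  L1 | P0:E(70), P1:I | bus: none
[26] P0: store L2 := 22 | P0:M(22), P1:I | bus: none
[27] P0: load  L7 | P0:E(90), P1:I | bus: none
[28] P1: load  L2 | P0:O(22), P1:S(22) | bus: BusRd
[29] P0: store L2 := 42 | P0:M(42), P1:I | bus: BusUpgr
[30] P1: load  L2 | P0:O(42), P1:S(42) | bus: BusRd

memory[L6] = 80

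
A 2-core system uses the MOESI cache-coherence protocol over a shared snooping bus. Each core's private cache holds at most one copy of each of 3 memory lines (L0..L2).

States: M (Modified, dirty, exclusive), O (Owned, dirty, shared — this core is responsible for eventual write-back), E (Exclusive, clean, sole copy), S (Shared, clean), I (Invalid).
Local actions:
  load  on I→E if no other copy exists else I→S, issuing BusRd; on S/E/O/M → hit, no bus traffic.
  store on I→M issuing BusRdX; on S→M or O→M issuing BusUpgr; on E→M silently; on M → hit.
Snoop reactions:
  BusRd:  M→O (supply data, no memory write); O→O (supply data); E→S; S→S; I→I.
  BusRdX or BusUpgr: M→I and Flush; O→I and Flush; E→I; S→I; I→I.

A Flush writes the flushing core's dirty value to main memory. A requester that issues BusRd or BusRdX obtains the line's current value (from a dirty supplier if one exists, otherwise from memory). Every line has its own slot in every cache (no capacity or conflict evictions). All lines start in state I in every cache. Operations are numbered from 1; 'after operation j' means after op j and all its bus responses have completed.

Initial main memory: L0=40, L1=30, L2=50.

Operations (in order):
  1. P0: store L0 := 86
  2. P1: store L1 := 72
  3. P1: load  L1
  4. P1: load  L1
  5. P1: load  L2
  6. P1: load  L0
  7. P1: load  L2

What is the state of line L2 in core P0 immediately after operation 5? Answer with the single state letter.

state = I

1. P0: store L0 := 86  bus=[BusRdX]  L0: P0=M P1=I  mem[L0]=40
2. P1: store L1 := 72  bus=[BusRdX]  L1: P0=I P1=M  mem[L1]=30
3. P1: load  L1  bus=[-]  L1: P0=I P1=M  mem[L1]=30
4. P1: load  L1  bus=[-]  L1: P0=I P1=M  mem[L1]=30
5. P1: load  L2  bus=[BusRd]  L2: P0=I P1=E  mem[L2]=50
6. P1: load  L0  bus=[BusRd]  L0: P0=O P1=S  mem[L0]=40
7. P1: load  L2  bus=[-]  L2: P0=I P1=E  mem[L2]=50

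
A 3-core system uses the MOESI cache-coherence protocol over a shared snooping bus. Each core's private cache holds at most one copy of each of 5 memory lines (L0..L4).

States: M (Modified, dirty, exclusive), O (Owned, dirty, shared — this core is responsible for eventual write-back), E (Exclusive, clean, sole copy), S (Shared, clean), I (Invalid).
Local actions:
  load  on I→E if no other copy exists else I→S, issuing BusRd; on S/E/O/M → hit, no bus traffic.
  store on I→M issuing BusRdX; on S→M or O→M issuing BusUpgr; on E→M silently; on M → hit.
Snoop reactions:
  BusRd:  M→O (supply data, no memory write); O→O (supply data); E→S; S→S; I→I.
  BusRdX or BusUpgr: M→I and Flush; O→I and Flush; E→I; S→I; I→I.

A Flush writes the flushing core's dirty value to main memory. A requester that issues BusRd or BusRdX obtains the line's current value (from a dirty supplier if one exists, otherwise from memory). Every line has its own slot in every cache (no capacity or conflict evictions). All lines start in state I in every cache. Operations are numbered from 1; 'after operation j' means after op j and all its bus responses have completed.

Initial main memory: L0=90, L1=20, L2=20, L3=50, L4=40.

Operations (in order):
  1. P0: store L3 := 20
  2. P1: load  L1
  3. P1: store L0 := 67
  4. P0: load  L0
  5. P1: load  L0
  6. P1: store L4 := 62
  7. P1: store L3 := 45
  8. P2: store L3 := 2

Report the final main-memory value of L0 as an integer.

memory[L0] = 90

step 1: P0: store L3 := 20  ⟶  MII  (L3)  txn=BusRdX  M[L3]=50
step 2: P1: load  L1  ⟶  IEI  (L1)  txn=BusRd  M[L1]=20
step 3: P1: store L0 := 67  ⟶  IMI  (L0)  txn=BusRdX  M[L0]=90
step 4: P0: load  L0  ⟶  SOI  (L0)  txn=BusRd  M[L0]=90
step 5: P1: load  L0  ⟶  SOI  (L0)  txn=∅  M[L0]=90
step 6: P1: store L4 := 62  ⟶  IMI  (L4)  txn=BusRdX  M[L4]=40
step 7: P1: store L3 := 45  ⟶  IMI  (L3)  txn=BusRdX+Flush  M[L3]=20
step 8: P2: store L3 := 2  ⟶  IIM  (L3)  txn=BusRdX+Flush  M[L3]=45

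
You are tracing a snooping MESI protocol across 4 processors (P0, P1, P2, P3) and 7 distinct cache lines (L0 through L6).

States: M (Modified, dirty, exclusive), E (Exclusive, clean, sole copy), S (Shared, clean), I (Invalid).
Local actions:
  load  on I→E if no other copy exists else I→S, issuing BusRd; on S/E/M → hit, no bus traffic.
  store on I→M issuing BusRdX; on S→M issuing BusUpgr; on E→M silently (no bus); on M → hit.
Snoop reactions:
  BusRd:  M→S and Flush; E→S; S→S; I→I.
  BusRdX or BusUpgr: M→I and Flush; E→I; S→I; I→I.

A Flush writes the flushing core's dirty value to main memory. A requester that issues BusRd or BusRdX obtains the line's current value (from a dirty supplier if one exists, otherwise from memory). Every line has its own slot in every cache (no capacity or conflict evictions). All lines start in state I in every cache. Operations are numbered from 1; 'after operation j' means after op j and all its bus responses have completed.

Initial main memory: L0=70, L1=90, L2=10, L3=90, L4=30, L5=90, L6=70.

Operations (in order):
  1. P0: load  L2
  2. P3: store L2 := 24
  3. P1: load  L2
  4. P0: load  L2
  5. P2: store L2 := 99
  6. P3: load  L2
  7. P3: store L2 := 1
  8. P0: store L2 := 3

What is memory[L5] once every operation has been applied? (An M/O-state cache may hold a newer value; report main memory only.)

memory[L5] = 90

  op1 P0: load  L2 → E/I/I/I on L2; bus BusRd; mem=10
  op2 P3: store L2 := 24 → I/I/I/M on L2; bus BusRdX; mem=10
  op3 P1: load  L2 → I/S/I/S on L2; bus BusRd Flush; mem=24
  op4 P0: load  L2 → S/S/I/S on L2; bus BusRd; mem=24
  op5 P2: store L2 := 99 → I/I/M/I on L2; bus BusRdX; mem=24
  op6 P3: load  L2 → I/I/S/S on L2; bus BusRd Flush; mem=99
  op7 P3: store L2 := 1 → I/I/I/M on L2; bus BusUpgr; mem=99
  op8 P0: store L2 := 3 → M/I/I/I on L2; bus BusRdX Flush; mem=1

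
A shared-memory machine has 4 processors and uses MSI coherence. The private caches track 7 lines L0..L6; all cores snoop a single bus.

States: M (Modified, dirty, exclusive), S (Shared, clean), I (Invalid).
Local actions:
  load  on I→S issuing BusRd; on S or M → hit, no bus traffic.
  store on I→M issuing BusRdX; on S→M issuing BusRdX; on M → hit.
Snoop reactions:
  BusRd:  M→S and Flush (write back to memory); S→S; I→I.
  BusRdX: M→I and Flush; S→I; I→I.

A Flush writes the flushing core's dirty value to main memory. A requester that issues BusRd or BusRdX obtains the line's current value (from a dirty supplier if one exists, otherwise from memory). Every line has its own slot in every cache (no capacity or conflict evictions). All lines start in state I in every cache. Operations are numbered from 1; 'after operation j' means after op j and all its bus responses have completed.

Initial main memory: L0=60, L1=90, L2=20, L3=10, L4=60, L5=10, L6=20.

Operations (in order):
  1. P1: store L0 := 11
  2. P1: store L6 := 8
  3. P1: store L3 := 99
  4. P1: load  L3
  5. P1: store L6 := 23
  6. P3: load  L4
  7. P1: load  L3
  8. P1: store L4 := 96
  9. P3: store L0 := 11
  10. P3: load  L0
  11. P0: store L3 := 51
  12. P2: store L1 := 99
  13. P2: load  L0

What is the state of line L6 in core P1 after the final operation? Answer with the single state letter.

1. P1: store L0 := 11  bus=[BusRdX]  L0: P0=I P1=M P2=I P3=I  mem[L0]=60
2. P1: store L6 := 8  bus=[BusRdX]  L6: P0=I P1=M P2=I P3=I  mem[L6]=20
3. P1: store L3 := 99  bus=[BusRdX]  L3: P0=I P1=M P2=I P3=I  mem[L3]=10
4. P1: load  L3  bus=[-]  L3: P0=I P1=M P2=I P3=I  mem[L3]=10
5. P1: store L6 := 23  bus=[-]  L6: P0=I P1=M P2=I P3=I  mem[L6]=20
6. P3: load  L4  bus=[BusRd]  L4: P0=I P1=I P2=I P3=S  mem[L4]=60
7. P1: load  L3  bus=[-]  L3: P0=I P1=M P2=I P3=I  mem[L3]=10
8. P1: store L4 := 96  bus=[BusRdX]  L4: P0=I P1=M P2=I P3=I  mem[L4]=60
9. P3: store L0 := 11  bus=[BusRdX,Flush]  L0: P0=I P1=I P2=I P3=M  mem[L0]=11
10. P3: load  L0  bus=[-]  L0: P0=I P1=I P2=I P3=M  mem[L0]=11
11. P0: store L3 := 51  bus=[BusRdX,Flush]  L3: P0=M P1=I P2=I P3=I  mem[L3]=99
12. P2: store L1 := 99  bus=[BusRdX]  L1: P0=I P1=I P2=M P3=I  mem[L1]=90
13. P2: load  L0  bus=[BusRd,Flush]  L0: P0=I P1=I P2=S P3=S  mem[L0]=11

state = M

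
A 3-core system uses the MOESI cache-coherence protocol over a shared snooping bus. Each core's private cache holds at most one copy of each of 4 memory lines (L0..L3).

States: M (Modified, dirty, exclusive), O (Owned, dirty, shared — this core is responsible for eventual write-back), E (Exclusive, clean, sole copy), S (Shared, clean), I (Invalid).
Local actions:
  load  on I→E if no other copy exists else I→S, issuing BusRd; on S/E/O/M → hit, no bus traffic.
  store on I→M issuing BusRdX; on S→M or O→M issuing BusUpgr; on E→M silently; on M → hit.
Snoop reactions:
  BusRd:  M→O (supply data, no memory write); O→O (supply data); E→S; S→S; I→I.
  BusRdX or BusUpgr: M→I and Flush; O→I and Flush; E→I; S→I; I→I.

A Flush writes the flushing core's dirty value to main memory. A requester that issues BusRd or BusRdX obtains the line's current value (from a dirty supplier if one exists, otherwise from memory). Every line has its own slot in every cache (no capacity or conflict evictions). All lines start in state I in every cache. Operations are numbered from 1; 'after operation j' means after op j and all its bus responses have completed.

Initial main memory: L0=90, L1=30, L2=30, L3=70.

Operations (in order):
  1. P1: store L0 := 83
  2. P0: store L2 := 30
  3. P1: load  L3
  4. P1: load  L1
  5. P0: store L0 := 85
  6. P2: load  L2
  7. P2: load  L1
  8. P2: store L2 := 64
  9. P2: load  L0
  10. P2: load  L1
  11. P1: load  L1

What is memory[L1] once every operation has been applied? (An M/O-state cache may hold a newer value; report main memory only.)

memory[L1] = 30

1. P1: store L0 := 83  bus=[BusRdX]  L0: P0=I P1=M P2=I  mem[L0]=90
2. P0: store L2 := 30  bus=[BusRdX]  L2: P0=M P1=I P2=I  mem[L2]=30
3. P1: load  L3  bus=[BusRd]  L3: P0=I P1=E P2=I  mem[L3]=70
4. P1: load  L1  bus=[BusRd]  L1: P0=I P1=E P2=I  mem[L1]=30
5. P0: store L0 := 85  bus=[BusRdX,Flush]  L0: P0=M P1=I P2=I  mem[L0]=83
6. P2: load  L2  bus=[BusRd]  L2: P0=O P1=I P2=S  mem[L2]=30
7. P2: load  L1  bus=[BusRd]  L1: P0=I P1=S P2=S  mem[L1]=30
8. P2: store L2 := 64  bus=[BusUpgr,Flush]  L2: P0=I P1=I P2=M  mem[L2]=30
9. P2: load  L0  bus=[BusRd]  L0: P0=O P1=I P2=S  mem[L0]=83
10. P2: load  L1  bus=[-]  L1: P0=I P1=S P2=S  mem[L1]=30
11. P1: load  L1  bus=[-]  L1: P0=I P1=S P2=S  mem[L1]=30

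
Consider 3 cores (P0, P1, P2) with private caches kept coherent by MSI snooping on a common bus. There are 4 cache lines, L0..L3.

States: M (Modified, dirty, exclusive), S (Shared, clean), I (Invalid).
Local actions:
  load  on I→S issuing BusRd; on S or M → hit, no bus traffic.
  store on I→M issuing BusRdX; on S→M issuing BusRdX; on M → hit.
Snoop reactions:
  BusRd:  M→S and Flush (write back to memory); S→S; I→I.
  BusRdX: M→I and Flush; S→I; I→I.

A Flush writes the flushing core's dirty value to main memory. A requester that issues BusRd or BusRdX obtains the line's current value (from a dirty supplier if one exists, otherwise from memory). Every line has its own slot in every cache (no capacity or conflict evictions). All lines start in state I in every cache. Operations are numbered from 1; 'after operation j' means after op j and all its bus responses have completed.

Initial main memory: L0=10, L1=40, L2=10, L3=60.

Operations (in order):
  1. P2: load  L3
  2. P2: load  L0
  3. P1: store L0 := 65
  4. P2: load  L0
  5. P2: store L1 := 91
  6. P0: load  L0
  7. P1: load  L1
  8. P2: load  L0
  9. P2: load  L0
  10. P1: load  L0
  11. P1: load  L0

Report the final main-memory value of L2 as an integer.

[1] P2: load  L3 | P0:I, P1:I, P2:S(60) | bus: BusRd
[2] P2: load  L0 | P0:I, P1:I, P2:S(10) | bus: BusRd
[3] P1: store L0 := 65 | P0:I, P1:M(65), P2:I | bus: BusRdX
[4] P2: load  L0 | P0:I, P1:S(65), P2:S(65) | bus: BusRd,Flush
[5] P2: store L1 := 91 | P0:I, P1:I, P2:M(91) | bus: BusRdX
[6] P0: load  L0 | P0:S(65), P1:S(65), P2:S(65) | bus: BusRd
[7] P1: load  L1 | P0:I, P1:S(91), P2:S(91) | bus: BusRd,Flush
[8] P2: load  L0 | P0:S(65), P1:S(65), P2:S(65) | bus: none
[9] P2: load  L0 | P0:S(65), P1:S(65), P2:S(65) | bus: none
[10] P1: load  L0 | P0:S(65), P1:S(65), P2:S(65) | bus: none
[11] P1: load  L0 | P0:S(65), P1:S(65), P2:S(65) | bus: none

memory[L2] = 10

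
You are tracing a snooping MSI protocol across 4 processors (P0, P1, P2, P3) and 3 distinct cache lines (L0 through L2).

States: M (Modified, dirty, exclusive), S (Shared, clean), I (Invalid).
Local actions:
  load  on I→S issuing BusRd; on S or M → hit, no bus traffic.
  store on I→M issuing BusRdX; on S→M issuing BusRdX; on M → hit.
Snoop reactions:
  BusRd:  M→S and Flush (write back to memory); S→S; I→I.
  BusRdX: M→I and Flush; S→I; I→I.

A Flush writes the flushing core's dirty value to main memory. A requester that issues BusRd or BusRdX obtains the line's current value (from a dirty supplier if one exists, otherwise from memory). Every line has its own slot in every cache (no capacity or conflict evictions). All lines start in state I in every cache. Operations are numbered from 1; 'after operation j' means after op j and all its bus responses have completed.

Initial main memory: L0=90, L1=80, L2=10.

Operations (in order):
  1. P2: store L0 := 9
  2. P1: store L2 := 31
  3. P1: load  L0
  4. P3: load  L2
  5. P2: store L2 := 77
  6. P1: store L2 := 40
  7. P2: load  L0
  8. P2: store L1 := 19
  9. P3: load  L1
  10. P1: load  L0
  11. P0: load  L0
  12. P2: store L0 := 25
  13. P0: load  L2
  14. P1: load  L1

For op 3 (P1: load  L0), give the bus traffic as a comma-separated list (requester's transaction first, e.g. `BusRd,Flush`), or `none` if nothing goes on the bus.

bus = BusRd,Flush

step 1: P2: store L0 := 9  ⟶  IIMI  (L0)  txn=BusRdX  M[L0]=90
step 2: P1: store L2 := 31  ⟶  IMII  (L2)  txn=BusRdX  M[L2]=10
step 3: P1: load  L0  ⟶  ISSI  (L0)  txn=BusRd+Flush  M[L0]=9
step 4: P3: load  L2  ⟶  ISIS  (L2)  txn=BusRd+Flush  M[L2]=31
step 5: P2: store L2 := 77  ⟶  IIMI  (L2)  txn=BusRdX  M[L2]=31
step 6: P1: store L2 := 40  ⟶  IMII  (L2)  txn=BusRdX+Flush  M[L2]=77
step 7: P2: load  L0  ⟶  ISSI  (L0)  txn=∅  M[L0]=9
step 8: P2: store L1 := 19  ⟶  IIMI  (L1)  txn=BusRdX  M[L1]=80
step 9: P3: load  L1  ⟶  IISS  (L1)  txn=BusRd+Flush  M[L1]=19
step 10: P1: load  L0  ⟶  ISSI  (L0)  txn=∅  M[L0]=9
step 11: P0: load  L0  ⟶  SSSI  (L0)  txn=BusRd  M[L0]=9
step 12: P2: store L0 := 25  ⟶  IIMI  (L0)  txn=BusRdX  M[L0]=9
step 13: P0: load  L2  ⟶  SSII  (L2)  txn=BusRd+Flush  M[L2]=40
step 14: P1: load  L1  ⟶  ISSS  (L1)  txn=BusRd  M[L1]=19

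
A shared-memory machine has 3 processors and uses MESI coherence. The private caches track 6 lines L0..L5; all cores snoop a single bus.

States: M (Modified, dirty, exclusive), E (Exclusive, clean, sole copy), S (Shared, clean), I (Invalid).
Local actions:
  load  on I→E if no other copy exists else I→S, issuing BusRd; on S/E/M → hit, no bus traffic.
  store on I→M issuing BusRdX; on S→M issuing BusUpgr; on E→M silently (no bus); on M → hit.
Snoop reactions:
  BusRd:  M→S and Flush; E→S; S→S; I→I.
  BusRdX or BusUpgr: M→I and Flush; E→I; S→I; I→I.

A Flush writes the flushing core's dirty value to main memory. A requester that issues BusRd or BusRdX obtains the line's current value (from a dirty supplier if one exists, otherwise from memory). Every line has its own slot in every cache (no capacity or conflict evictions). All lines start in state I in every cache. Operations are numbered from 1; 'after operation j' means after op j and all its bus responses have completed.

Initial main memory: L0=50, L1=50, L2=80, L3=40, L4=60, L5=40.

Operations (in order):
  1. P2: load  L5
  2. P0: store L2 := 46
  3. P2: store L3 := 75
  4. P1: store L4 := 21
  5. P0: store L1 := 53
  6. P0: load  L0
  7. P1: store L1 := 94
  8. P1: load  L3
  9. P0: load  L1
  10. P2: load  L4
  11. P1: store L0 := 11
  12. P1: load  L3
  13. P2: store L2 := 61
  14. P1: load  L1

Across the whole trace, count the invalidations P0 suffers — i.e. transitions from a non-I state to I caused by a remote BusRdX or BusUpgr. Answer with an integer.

invalidations = 3

step 1: P2: load  L5  ⟶  IIE  (L5)  txn=BusRd  M[L5]=40
step 2: P0: store L2 := 46  ⟶  MII  (L2)  txn=BusRdX  M[L2]=80
step 3: P2: store L3 := 75  ⟶  IIM  (L3)  txn=BusRdX  M[L3]=40
step 4: P1: store L4 := 21  ⟶  IMI  (L4)  txn=BusRdX  M[L4]=60
step 5: P0: store L1 := 53  ⟶  MII  (L1)  txn=BusRdX  M[L1]=50
step 6: P0: load  L0  ⟶  EII  (L0)  txn=BusRd  M[L0]=50
step 7: P1: store L1 := 94  ⟶  IMI  (L1)  txn=BusRdX+Flush  M[L1]=53
step 8: P1: load  L3  ⟶  ISS  (L3)  txn=BusRd+Flush  M[L3]=75
step 9: P0: load  L1  ⟶  SSI  (L1)  txn=BusRd+Flush  M[L1]=94
step 10: P2: load  L4  ⟶  ISS  (L4)  txn=BusRd+Flush  M[L4]=21
step 11: P1: store L0 := 11  ⟶  IMI  (L0)  txn=BusRdX  M[L0]=50
step 12: P1: load  L3  ⟶  ISS  (L3)  txn=∅  M[L3]=75
step 13: P2: store L2 := 61  ⟶  IIM  (L2)  txn=BusRdX+Flush  M[L2]=46
step 14: P1: load  L1  ⟶  SSI  (L1)  txn=∅  M[L1]=94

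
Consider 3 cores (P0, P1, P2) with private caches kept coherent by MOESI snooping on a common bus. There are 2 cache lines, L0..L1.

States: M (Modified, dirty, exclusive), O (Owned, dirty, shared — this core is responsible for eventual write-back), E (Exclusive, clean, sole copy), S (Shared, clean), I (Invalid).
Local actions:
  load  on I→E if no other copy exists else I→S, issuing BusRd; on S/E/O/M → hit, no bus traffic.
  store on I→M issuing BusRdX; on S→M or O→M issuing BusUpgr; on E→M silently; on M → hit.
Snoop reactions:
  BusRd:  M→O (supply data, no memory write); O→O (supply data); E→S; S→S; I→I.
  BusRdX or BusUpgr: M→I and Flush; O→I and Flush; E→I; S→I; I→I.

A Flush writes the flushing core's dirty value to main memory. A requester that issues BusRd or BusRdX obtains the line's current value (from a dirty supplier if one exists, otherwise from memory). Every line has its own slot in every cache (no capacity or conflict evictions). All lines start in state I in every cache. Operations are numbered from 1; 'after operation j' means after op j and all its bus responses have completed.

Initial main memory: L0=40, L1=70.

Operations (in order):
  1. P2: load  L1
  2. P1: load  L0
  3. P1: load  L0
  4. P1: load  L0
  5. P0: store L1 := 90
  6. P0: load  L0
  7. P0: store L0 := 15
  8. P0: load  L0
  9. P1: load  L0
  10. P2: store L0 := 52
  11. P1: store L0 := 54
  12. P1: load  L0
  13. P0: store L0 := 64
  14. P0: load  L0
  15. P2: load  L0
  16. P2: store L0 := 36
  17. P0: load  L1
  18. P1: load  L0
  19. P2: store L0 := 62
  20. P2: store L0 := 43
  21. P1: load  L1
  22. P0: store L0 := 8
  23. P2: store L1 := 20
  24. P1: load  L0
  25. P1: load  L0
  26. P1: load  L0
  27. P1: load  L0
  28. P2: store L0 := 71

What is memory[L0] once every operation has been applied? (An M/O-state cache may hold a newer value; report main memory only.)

  op1 P2: load  L1 → I/I/E on L1; bus BusRd; mem=70
  op2 P1: load  L0 → I/E/I on L0; bus BusRd; mem=40
  op3 P1: load  L0 → I/E/I on L0; bus (none); mem=40
  op4 P1: load  L0 → I/E/I on L0; bus (none); mem=40
  op5 P0: store L1 := 90 → M/I/I on L1; bus BusRdX; mem=70
  op6 P0: load  L0 → S/S/I on L0; bus BusRd; mem=40
  op7 P0: store L0 := 15 → M/I/I on L0; bus BusUpgr; mem=40
  op8 P0: load  L0 → M/I/I on L0; bus (none); mem=40
  op9 P1: load  L0 → O/S/I on L0; bus BusRd; mem=40
  op10 P2: store L0 := 52 → I/I/M on L0; bus BusRdX Flush; mem=15
  op11 P1: store L0 := 54 → I/M/I on L0; bus BusRdX Flush; mem=52
  op12 P1: load  L0 → I/M/I on L0; bus (none); mem=52
  op13 P0: store L0 := 64 → M/I/I on L0; bus BusRdX Flush; mem=54
  op14 P0: load  L0 → M/I/I on L0; bus (none); mem=54
  op15 P2: load  L0 → O/I/S on L0; bus BusRd; mem=54
  op16 P2: store L0 := 36 → I/I/M on L0; bus BusUpgr Flush; mem=64
  op17 P0: load  L1 → M/I/I on L1; bus (none); mem=70
  op18 P1: load  L0 → I/S/O on L0; bus BusRd; mem=64
  op19 P2: store L0 := 62 → I/I/M on L0; bus BusUpgr; mem=64
  op20 P2: store L0 := 43 → I/I/M on L0; bus (none); mem=64
  op21 P1: load  L1 → O/S/I on L1; bus BusRd; mem=70
  op22 P0: store L0 := 8 → M/I/I on L0; bus BusRdX Flush; mem=43
  op23 P2: store L1 := 20 → I/I/M on L1; bus BusRdX Flush; mem=90
  op24 P1: load  L0 → O/S/I on L0; bus BusRd; mem=43
  op25 P1: load  L0 → O/S/I on L0; bus (none); mem=43
  op26 P1: load  L0 → O/S/I on L0; bus (none); mem=43
  op27 P1: load  L0 → O/S/I on L0; bus (none); mem=43
  op28 P2: store L0 := 71 → I/I/M on L0; bus BusRdX Flush; mem=8

memory[L0] = 8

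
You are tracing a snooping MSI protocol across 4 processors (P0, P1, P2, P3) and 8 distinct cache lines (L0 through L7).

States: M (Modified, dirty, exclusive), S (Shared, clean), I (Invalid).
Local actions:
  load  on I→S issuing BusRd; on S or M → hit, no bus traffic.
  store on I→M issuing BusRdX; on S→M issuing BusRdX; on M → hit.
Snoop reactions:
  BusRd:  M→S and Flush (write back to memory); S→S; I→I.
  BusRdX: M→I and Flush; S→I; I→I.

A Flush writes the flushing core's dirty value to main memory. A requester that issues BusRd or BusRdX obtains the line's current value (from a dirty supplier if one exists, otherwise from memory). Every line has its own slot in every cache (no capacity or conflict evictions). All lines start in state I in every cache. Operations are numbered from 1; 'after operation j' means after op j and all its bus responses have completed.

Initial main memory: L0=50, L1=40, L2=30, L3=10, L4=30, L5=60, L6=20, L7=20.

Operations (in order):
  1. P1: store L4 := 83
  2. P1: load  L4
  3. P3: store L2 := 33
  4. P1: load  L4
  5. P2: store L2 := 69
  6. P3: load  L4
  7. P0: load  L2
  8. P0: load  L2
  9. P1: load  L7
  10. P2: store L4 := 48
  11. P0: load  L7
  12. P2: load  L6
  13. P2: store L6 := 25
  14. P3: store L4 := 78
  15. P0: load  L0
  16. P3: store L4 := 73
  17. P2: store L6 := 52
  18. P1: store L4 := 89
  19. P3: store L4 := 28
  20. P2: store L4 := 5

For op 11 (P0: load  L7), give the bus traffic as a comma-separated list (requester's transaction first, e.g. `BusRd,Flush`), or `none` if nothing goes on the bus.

bus = BusRd

1. P1: store L4 := 83  bus=[BusRdX]  L4: P0=I P1=M P2=I P3=I  mem[L4]=30
2. P1: load  L4  bus=[-]  L4: P0=I P1=M P2=I P3=I  mem[L4]=30
3. P3: store L2 := 33  bus=[BusRdX]  L2: P0=I P1=I P2=I P3=M  mem[L2]=30
4. P1: load  L4  bus=[-]  L4: P0=I P1=M P2=I P3=I  mem[L4]=30
5. P2: store L2 := 69  bus=[BusRdX,Flush]  L2: P0=I P1=I P2=M P3=I  mem[L2]=33
6. P3: load  L4  bus=[BusRd,Flush]  L4: P0=I P1=S P2=I P3=S  mem[L4]=83
7. P0: load  L2  bus=[BusRd,Flush]  L2: P0=S P1=I P2=S P3=I  mem[L2]=69
8. P0: load  L2  bus=[-]  L2: P0=S P1=I P2=S P3=I  mem[L2]=69
9. P1: load  L7  bus=[BusRd]  L7: P0=I P1=S P2=I P3=I  mem[L7]=20
10. P2: store L4 := 48  bus=[BusRdX]  L4: P0=I P1=I P2=M P3=I  mem[L4]=83
11. P0: load  L7  bus=[BusRd]  L7: P0=S P1=S P2=I P3=I  mem[L7]=20
12. P2: load  L6  bus=[BusRd]  L6: P0=I P1=I P2=S P3=I  mem[L6]=20
13. P2: store L6 := 25  bus=[BusRdX]  L6: P0=I P1=I P2=M P3=I  mem[L6]=20
14. P3: store L4 := 78  bus=[BusRdX,Flush]  L4: P0=I P1=I P2=I P3=M  mem[L4]=48
15. P0: load  L0  bus=[BusRd]  L0: P0=S P1=I P2=I P3=I  mem[L0]=50
16. P3: store L4 := 73  bus=[-]  L4: P0=I P1=I P2=I P3=M  mem[L4]=48
17. P2: store L6 := 52  bus=[-]  L6: P0=I P1=I P2=M P3=I  mem[L6]=20
18. P1: store L4 := 89  bus=[BusRdX,Flush]  L4: P0=I P1=M P2=I P3=I  mem[L4]=73
19. P3: store L4 := 28  bus=[BusRdX,Flush]  L4: P0=I P1=I P2=I P3=M  mem[L4]=89
20. P2: store L4 := 5  bus=[BusRdX,Flush]  L4: P0=I P1=I P2=M P3=I  mem[L4]=28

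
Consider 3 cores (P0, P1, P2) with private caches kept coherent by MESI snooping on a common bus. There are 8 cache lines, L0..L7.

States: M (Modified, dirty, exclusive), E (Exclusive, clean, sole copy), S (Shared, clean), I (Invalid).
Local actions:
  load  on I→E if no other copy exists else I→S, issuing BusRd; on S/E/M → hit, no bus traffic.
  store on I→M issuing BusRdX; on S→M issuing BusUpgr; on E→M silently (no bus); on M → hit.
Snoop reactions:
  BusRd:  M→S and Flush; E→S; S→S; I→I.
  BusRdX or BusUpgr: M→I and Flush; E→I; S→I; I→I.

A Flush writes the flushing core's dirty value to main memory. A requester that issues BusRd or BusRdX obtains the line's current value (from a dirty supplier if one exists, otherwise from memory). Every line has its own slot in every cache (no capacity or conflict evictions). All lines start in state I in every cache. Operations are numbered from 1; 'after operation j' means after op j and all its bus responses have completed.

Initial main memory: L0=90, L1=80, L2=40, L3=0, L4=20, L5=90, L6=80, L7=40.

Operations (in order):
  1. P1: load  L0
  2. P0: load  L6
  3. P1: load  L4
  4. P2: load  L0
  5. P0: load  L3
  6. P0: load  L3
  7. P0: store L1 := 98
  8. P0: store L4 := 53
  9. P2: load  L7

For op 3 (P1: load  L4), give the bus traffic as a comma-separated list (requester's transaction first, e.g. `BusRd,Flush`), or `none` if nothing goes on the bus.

  op1 P1: load  L0 → I/E/I on L0; bus BusRd; mem=90
  op2 P0: load  L6 → E/I/I on L6; bus BusRd; mem=80
  op3 P1: load  L4 → I/E/I on L4; bus BusRd; mem=20
  op4 P2: load  L0 → I/S/S on L0; bus BusRd; mem=90
  op5 P0: load  L3 → E/I/I on L3; bus BusRd; mem=0
  op6 P0: load  L3 → E/I/I on L3; bus (none); mem=0
  op7 P0: store L1 := 98 → M/I/I on L1; bus BusRdX; mem=80
  op8 P0: store L4 := 53 → M/I/I on L4; bus BusRdX; mem=20
  op9 P2: load  L7 → I/I/E on L7; bus BusRd; mem=40

bus = BusRd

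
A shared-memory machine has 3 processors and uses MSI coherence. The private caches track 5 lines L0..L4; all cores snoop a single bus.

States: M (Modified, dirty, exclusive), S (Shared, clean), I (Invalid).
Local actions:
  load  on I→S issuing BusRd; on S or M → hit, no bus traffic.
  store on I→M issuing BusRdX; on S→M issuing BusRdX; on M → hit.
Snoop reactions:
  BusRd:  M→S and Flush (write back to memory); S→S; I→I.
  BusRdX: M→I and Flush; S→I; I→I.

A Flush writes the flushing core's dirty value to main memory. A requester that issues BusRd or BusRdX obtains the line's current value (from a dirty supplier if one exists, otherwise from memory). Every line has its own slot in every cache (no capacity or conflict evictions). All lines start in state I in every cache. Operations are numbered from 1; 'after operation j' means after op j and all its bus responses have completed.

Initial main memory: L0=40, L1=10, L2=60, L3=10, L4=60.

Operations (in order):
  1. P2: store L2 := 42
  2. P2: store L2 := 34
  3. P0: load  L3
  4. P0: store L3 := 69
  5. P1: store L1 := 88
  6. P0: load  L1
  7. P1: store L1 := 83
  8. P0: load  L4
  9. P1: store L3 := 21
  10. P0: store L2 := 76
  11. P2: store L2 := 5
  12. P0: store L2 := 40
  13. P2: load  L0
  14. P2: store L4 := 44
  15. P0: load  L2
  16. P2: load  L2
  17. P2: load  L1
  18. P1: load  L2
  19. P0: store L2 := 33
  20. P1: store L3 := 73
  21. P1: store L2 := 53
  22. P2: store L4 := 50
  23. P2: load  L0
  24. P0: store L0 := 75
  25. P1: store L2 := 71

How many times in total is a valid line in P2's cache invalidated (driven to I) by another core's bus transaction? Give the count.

  op1 P2: store L2 := 42 → I/I/M on L2; bus BusRdX; mem=60
  op2 P2: store L2 := 34 → I/I/M on L2; bus (none); mem=60
  op3 P0: load  L3 → S/I/I on L3; bus BusRd; mem=10
  op4 P0: store L3 := 69 → M/I/I on L3; bus BusRdX; mem=10
  op5 P1: store L1 := 88 → I/M/I on L1; bus BusRdX; mem=10
  op6 P0: load  L1 → S/S/I on L1; bus BusRd Flush; mem=88
  op7 P1: store L1 := 83 → I/M/I on L1; bus BusRdX; mem=88
  op8 P0: load  L4 → S/I/I on L4; bus BusRd; mem=60
  op9 P1: store L3 := 21 → I/M/I on L3; bus BusRdX Flush; mem=69
  op10 P0: store L2 := 76 → M/I/I on L2; bus BusRdX Flush; mem=34
  op11 P2: store L2 := 5 → I/I/M on L2; bus BusRdX Flush; mem=76
  op12 P0: store L2 := 40 → M/I/I on L2; bus BusRdX Flush; mem=5
  op13 P2: load  L0 → I/I/S on L0; bus BusRd; mem=40
  op14 P2: store L4 := 44 → I/I/M on L4; bus BusRdX; mem=60
  op15 P0: load  L2 → M/I/I on L2; bus (none); mem=5
  op16 P2: load  L2 → S/I/S on L2; bus BusRd Flush; mem=40
  op17 P2: load  L1 → I/S/S on L1; bus BusRd Flush; mem=83
  op18 P1: load  L2 → S/S/S on L2; bus BusRd; mem=40
  op19 P0: store L2 := 33 → M/I/I on L2; bus BusRdX; mem=40
  op20 P1: store L3 := 73 → I/M/I on L3; bus (none); mem=69
  op21 P1: store L2 := 53 → I/M/I on L2; bus BusRdX Flush; mem=33
  op22 P2: store L4 := 50 → I/I/M on L4; bus (none); mem=60
  op23 P2: load  L0 → I/I/S on L0; bus (none); mem=40
  op24 P0: store L0 := 75 → M/I/I on L0; bus BusRdX; mem=40
  op25 P1: store L2 := 71 → I/M/I on L2; bus (none); mem=33

invalidations = 4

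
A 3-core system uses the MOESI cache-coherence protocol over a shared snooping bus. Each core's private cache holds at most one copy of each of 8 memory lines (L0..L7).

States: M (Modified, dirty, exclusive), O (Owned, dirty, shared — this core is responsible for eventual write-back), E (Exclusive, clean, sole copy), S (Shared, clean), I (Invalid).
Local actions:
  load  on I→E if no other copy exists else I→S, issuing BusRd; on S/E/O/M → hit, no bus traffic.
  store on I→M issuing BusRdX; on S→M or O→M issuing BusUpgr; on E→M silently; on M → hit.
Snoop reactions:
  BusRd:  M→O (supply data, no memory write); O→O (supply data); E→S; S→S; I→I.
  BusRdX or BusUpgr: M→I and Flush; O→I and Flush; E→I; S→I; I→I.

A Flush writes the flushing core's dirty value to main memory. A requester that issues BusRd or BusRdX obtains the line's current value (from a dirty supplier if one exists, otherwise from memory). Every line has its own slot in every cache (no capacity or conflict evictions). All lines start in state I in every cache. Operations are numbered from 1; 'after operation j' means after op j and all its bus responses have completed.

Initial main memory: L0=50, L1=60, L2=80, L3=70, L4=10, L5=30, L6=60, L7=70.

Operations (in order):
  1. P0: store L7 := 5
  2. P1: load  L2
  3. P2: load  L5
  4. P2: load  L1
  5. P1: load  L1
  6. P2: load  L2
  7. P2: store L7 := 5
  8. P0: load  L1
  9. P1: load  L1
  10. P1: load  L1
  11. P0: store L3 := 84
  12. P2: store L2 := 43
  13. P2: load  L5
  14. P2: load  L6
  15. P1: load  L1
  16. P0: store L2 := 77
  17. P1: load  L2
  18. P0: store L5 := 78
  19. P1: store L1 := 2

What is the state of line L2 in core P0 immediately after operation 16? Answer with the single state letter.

state = M

step 1: P0: store L7 := 5  ⟶  MII  (L7)  txn=BusRdX  M[L7]=70
step 2: P1: load  L2  ⟶  IEI  (L2)  txn=BusRd  M[L2]=80
step 3: P2: load  L5  ⟶  IIE  (L5)  txn=BusRd  M[L5]=30
step 4: P2: load  L1  ⟶  IIE  (L1)  txn=BusRd  M[L1]=60
step 5: P1: load  L1  ⟶  ISS  (L1)  txn=BusRd  M[L1]=60
step 6: P2: load  L2  ⟶  ISS  (L2)  txn=BusRd  M[L2]=80
step 7: P2: store L7 := 5  ⟶  IIM  (L7)  txn=BusRdX+Flush  M[L7]=5
step 8: P0: load  L1  ⟶  SSS  (L1)  txn=BusRd  M[L1]=60
step 9: P1: load  L1  ⟶  SSS  (L1)  txn=∅  M[L1]=60
step 10: P1: load  L1  ⟶  SSS  (L1)  txn=∅  M[L1]=60
step 11: P0: store L3 := 84  ⟶  MII  (L3)  txn=BusRdX  M[L3]=70
step 12: P2: store L2 := 43  ⟶  IIM  (L2)  txn=BusUpgr  M[L2]=80
step 13: P2: load  L5  ⟶  IIE  (L5)  txn=∅  M[L5]=30
step 14: P2: load  L6  ⟶  IIE  (L6)  txn=BusRd  M[L6]=60
step 15: P1: load  L1  ⟶  SSS  (L1)  txn=∅  M[L1]=60
step 16: P0: store L2 := 77  ⟶  MII  (L2)  txn=BusRdX+Flush  M[L2]=43
step 17: P1: load  L2  ⟶  OSI  (L2)  txn=BusRd  M[L2]=43
step 18: P0: store L5 := 78  ⟶  MII  (L5)  txn=BusRdX  M[L5]=30
step 19: P1: store L1 := 2  ⟶  IMI  (L1)  txn=BusUpgr  M[L1]=60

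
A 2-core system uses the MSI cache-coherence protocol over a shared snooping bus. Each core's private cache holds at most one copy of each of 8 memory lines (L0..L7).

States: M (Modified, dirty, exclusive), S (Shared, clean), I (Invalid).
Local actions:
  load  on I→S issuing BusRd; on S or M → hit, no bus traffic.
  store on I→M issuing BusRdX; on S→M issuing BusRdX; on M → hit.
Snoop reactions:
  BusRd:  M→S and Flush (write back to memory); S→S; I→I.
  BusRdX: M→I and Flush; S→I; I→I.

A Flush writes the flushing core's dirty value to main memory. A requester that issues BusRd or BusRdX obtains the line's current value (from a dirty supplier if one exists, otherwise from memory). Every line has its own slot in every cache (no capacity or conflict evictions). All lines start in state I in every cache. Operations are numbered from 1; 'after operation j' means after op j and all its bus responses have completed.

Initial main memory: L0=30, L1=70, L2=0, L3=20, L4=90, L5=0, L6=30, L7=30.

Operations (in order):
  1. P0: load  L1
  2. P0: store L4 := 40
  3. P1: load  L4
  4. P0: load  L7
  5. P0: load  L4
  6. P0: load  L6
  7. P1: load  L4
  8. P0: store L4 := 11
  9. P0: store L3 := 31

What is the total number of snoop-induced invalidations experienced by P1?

invalidations = 1

[1] P0: load  L1 | P0:S(70), P1:I | bus: BusRd
[2] P0: store L4 := 40 | P0:M(40), P1:I | bus: BusRdX
[3] P1: load  L4 | P0:S(40), P1:S(40) | bus: BusRd,Flush
[4] P0: load  L7 | P0:S(30), P1:I | bus: BusRd
[5] P0: load  L4 | P0:S(40), P1:S(40) | bus: none
[6] P0: load  L6 | P0:S(30), P1:I | bus: BusRd
[7] P1: load  L4 | P0:S(40), P1:S(40) | bus: none
[8] P0: store L4 := 11 | P0:M(11), P1:I | bus: BusRdX
[9] P0: store L3 := 31 | P0:M(31), P1:I | bus: BusRdX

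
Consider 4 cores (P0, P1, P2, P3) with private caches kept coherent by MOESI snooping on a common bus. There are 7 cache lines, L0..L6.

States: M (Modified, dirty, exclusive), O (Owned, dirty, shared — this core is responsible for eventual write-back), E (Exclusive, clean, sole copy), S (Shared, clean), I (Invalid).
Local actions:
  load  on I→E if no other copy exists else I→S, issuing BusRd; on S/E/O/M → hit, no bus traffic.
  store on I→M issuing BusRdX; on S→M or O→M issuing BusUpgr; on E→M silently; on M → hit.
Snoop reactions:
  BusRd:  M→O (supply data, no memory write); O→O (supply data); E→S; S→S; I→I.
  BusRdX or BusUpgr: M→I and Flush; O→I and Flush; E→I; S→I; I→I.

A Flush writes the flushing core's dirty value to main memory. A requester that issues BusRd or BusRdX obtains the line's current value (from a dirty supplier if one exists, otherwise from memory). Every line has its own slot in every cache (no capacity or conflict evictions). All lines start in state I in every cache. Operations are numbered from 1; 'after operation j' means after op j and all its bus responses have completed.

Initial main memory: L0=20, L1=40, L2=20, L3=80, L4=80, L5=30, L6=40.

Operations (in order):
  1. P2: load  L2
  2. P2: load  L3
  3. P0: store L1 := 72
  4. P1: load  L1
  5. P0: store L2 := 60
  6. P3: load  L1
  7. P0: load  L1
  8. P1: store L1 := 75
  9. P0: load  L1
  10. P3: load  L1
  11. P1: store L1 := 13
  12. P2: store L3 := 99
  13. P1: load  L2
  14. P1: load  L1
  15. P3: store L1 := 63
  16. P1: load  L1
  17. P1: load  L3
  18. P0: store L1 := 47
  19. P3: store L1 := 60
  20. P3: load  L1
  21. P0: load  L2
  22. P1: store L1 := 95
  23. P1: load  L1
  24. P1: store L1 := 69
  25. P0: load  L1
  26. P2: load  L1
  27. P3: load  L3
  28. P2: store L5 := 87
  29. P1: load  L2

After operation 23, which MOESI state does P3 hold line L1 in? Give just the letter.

[1] P2: load  L2 | P0:I, P1:I, P2:E(20), P3:I | bus: BusRd
[2] P2: load  L3 | P0:I, P1:I, P2:E(80), P3:I | bus: BusRd
[3] P0: store L1 := 72 | P0:M(72), P1:I, P2:I, P3:I | bus: BusRdX
[4] P1: load  L1 | P0:O(72), P1:S(72), P2:I, P3:I | bus: BusRd
[5] P0: store L2 := 60 | P0:M(60), P1:I, P2:I, P3:I | bus: BusRdX
[6] P3: load  L1 | P0:O(72), P1:S(72), P2:I, P3:S(72) | bus: BusRd
[7] P0: load  L1 | P0:O(72), P1:S(72), P2:I, P3:S(72) | bus: none
[8] P1: store L1 := 75 | P0:I, P1:M(75), P2:I, P3:I | bus: BusUpgr,Flush
[9] P0: load  L1 | P0:S(75), P1:O(75), P2:I, P3:I | bus: BusRd
[10] P3: load  L1 | P0:S(75), P1:O(75), P2:I, P3:S(75) | bus: BusRd
[11] P1: store L1 := 13 | P0:I, P1:M(13), P2:I, P3:I | bus: BusUpgr
[12] P2: store L3 := 99 | P0:I, P1:I, P2:M(99), P3:I | bus: none
[13] P1: load  L2 | P0:O(60), P1:S(60), P2:I, P3:I | bus: BusRd
[14] P1: load  L1 | P0:I, P1:M(13), P2:I, P3:I | bus: none
[15] P3: store L1 := 63 | P0:I, P1:I, P2:I, P3:M(63) | bus: BusRdX,Flush
[16] P1: load  L1 | P0:I, P1:S(63), P2:I, P3:O(63) | bus: BusRd
[17] P1: load  L3 | P0:I, P1:S(99), P2:O(99), P3:I | bus: BusRd
[18] P0: store L1 := 47 | P0:M(47), P1:I, P2:I, P3:I | bus: BusRdX,Flush
[19] P3: store L1 := 60 | P0:I, P1:I, P2:I, P3:M(60) | bus: BusRdX,Flush
[20] P3: load  L1 | P0:I, P1:I, P2:I, P3:M(60) | bus: none
[21] P0: load  L2 | P0:O(60), P1:S(60), P2:I, P3:I | bus: none
[22] P1: store L1 := 95 | P0:I, P1:M(95), P2:I, P3:I | bus: BusRdX,Flush
[23] P1: load  L1 | P0:I, P1:M(95), P2:I, P3:I | bus: none
[24] P1: store L1 := 69 | P0:I, P1:M(69), P2:I, P3:I | bus: none
[25] P0: load  L1 | P0:S(69), P1:O(69), P2:I, P3:I | bus: BusRd
[26] P2: load  L1 | P0:S(69), P1:O(69), P2:S(69), P3:I | bus: BusRd
[27] P3: load  L3 | P0:I, P1:S(99), P2:O(99), P3:S(99) | bus: BusRd
[28] P2: store L5 := 87 | P0:I, P1:I, P2:M(87), P3:I | bus: BusRdX
[29] P1: load  L2 | P0:O(60), P1:S(60), P2:I, P3:I | bus: none

state = I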